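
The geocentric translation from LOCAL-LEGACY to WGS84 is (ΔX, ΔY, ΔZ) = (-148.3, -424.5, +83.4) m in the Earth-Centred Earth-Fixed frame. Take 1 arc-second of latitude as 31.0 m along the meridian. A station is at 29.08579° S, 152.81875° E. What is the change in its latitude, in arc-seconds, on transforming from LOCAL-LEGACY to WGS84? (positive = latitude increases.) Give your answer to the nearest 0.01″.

Δφ = 1.38″

sin φ = -0.486119, cos φ = 0.873893, sin λ = 0.456807, cos λ = -0.889566.
North component: ΔN = −sin φ cos λ·ΔX − sin φ sin λ·ΔY + cos φ·ΔZ = −(-0.486119)(-0.889566)(-148.3) − (-0.486119)(0.456807)(-424.5) + (0.873893)(83.4) = 42.75 m.
1° of latitude spans 3600 × 31.00 = 111600 m, so Δφ = 42.75 / 111600 × 3600 = 1.379″.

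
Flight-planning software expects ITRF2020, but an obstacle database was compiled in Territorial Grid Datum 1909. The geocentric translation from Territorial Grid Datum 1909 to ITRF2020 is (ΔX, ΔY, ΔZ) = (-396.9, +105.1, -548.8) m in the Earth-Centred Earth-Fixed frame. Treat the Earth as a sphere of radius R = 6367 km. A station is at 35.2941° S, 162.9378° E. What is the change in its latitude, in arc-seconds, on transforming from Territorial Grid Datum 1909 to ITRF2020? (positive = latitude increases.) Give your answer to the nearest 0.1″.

sin φ = -0.577774, cos φ = 0.816197, sin λ = 0.293410, cos λ = -0.955987.
North component: ΔN = −sin φ cos λ·ΔX − sin φ sin λ·ΔY + cos φ·ΔZ = −(-0.577774)(-0.955987)(-396.9) − (-0.577774)(0.293410)(105.1) + (0.816197)(-548.8) = -210.89 m.
1° of latitude spans πR/180 = 111125 m, so Δφ = -210.89 / 111125 × 3600 = -6.832″.

Δφ = -6.8″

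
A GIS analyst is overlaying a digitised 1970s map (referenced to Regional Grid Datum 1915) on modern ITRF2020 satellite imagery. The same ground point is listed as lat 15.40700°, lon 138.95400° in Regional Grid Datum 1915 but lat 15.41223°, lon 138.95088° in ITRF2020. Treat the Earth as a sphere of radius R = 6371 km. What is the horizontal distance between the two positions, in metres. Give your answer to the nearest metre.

671 m

Δφ = 15.41223° − 15.40700° = +0.00523°; Δλ = 138.95088° − 138.95400° = -0.00312°.
1° along a meridian = πR/180 = 111195 m.
ΔN = Δφ × 111195 = 581.5 m; ΔE = Δλ × 111195 × cos(15.40700°) = -0.00312 × 111195 × 0.964063 = -334.5 m.
Distance = √(ΔE² + ΔN²) = √((-334.5)² + 581.5²) = 670.9 m.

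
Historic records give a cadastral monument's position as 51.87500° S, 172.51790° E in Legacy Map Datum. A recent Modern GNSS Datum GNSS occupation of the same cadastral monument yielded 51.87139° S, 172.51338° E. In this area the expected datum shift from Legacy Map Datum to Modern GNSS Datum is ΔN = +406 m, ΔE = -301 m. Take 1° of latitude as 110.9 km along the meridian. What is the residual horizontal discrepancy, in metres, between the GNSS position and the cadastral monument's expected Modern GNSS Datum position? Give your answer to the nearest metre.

Observed coordinate differences: Δφ = +0.00361°, Δλ = -0.00452°.
Converting to metres (1° lat = 110900 m, cos φ = 0.617379): observed ΔN = 400.3 m, observed ΔE = -309.5 m.
Subtracting the expected shift leaves a residual of 400.3 − (406) = -5.7 m north and -309.5 − (-301) = -8.5 m east.
Residual distance = √((-5.7)² + (-8.5)²) = 10.2 m.

10 m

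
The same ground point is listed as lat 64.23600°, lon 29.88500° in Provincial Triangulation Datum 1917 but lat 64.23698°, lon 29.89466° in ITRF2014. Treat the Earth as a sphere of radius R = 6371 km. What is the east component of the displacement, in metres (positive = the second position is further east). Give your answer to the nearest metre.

Δφ = 64.23698° − 64.23600° = +0.00098°; Δλ = 29.89466° − 29.88500° = +0.00966°.
1° along a meridian = πR/180 = 111195 m.
ΔN = Δφ × 111195 = 109.0 m; ΔE = Δλ × 111195 × cos(64.23600°) = +0.00966 × 111195 × 0.434665 = 466.9 m.

ΔE = 467 m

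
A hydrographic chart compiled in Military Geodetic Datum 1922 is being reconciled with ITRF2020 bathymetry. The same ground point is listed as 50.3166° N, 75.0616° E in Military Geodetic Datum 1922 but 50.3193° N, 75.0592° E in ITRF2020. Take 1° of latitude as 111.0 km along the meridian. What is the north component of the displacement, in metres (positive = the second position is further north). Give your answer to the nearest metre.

Δφ = 50.3193° − 50.3166° = +0.0027°; Δλ = 75.0592° − 75.0616° = -0.0024°.
ΔN = Δφ × 111000 = 299.7 m; ΔE = Δλ × 111000 × cos(50.3166°) = -0.0024 × 111000 × 0.638545 = -170.1 m.

ΔN = 300 m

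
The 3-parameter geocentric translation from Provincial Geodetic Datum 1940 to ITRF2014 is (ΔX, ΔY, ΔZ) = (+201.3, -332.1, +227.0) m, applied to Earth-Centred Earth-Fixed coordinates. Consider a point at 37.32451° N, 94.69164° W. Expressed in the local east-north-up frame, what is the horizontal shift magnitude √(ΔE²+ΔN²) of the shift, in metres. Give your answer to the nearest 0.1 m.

228.0 m

The local east axis at (φ, λ) is (−sin λ, cos λ, 0), so ΔE = −sin(-94.69164°)·201.3 + cos(-94.69164°)·(-332.1) = 227.79 m.
The local north axis is (−sin φ cos λ, −sin φ sin λ, cos φ), giving ΔN = 9.983 − 200.687 + 180.514 = -10.19 m.
Horizontal magnitude = √(ΔE² + ΔN²) = √(227.79² + (-10.19)²) = 228.02 m.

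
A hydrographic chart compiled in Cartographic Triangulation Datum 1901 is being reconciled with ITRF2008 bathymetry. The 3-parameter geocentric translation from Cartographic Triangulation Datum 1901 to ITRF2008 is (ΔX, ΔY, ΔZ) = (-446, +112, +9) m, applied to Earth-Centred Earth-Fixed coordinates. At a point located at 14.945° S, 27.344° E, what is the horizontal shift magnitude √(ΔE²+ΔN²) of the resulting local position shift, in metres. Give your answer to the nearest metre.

315 m

At φ = -14.945°, λ = 27.344°: sin φ = -0.257892, cos φ = 0.966174, sin λ = 0.459332, cos λ = 0.888265.
ΔE = −sin λ·ΔX + cos λ·ΔY = −(0.459332)·(-446) + (0.888265)·(112) = 304.35 m.
ΔN = −sin φ cos λ·ΔX − sin φ sin λ·ΔY + cos φ·ΔZ = −(-0.257892)(0.888265)(-446) − (-0.257892)(0.459332)(112) + (0.966174)(9) = -80.21 m.
Horizontal magnitude = √(ΔE² + ΔN²) = √(304.35² + (-80.21)²) = 314.74 m.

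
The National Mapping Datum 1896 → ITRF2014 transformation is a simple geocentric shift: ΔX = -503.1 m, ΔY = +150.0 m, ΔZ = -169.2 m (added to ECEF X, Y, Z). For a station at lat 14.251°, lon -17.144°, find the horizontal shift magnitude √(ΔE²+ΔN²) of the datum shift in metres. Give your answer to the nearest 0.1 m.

35.1 m

The local east axis at (φ, λ) is (−sin λ, cos λ, 0), so ΔE = −sin(-17.144°)·(-503.1) + cos(-17.144°)·150.0 = -4.97 m.
The local north axis is (−sin φ cos λ, −sin φ sin λ, cos φ), giving ΔN = 118.345 + 10.885 − 163.993 = -34.76 m.
Horizontal magnitude = √(ΔE² + ΔN²) = √((-4.97)² + (-34.76)²) = 35.12 m.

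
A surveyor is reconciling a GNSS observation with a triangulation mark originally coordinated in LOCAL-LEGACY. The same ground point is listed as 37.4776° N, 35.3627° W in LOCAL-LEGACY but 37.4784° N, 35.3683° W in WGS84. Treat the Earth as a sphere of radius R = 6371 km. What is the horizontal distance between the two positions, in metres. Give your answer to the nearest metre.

Δφ = 37.4784° − 37.4776° = +0.0008°; Δλ = -35.3683° − -35.3627° = -0.0056°.
1° along a meridian = πR/180 = 111195 m.
ΔN = Δφ × 111195 = 89.0 m; ΔE = Δλ × 111195 × cos(37.4776°) = -0.0056 × 111195 × 0.793591 = -494.2 m.
Distance = √(ΔE² + ΔN²) = √((-494.2)² + 89.0²) = 502.1 m.

502 m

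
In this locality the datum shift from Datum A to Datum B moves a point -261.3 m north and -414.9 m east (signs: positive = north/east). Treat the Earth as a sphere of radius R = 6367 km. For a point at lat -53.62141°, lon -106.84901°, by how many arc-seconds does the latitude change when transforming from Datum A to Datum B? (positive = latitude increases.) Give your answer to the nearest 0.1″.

On a sphere of radius R, 1 rad of latitude = R, so Δφ = ΔN / R = -261.3 / 6367000 = -4.1040e-05 rad = -8.465″.

Δφ = -8.5″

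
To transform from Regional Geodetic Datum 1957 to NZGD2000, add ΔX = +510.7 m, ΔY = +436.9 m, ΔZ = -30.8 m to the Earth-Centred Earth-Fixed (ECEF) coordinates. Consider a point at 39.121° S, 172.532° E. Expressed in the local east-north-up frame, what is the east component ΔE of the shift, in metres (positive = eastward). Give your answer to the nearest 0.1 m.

ΔE = -499.6 m

The local east axis at (φ, λ) is (−sin λ, cos λ, 0), so ΔE = −sin(172.532°)·510.7 + cos(172.532°)·436.9 = -499.57 m.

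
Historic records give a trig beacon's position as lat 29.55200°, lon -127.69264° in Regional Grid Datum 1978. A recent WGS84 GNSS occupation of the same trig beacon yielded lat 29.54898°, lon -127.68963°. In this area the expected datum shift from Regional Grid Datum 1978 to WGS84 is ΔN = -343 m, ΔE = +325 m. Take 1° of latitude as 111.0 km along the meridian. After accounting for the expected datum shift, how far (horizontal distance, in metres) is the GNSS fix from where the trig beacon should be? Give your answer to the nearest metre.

35 m

Observed coordinate differences: Δφ = -0.00302°, Δλ = +0.00301°.
Converting to metres (1° lat = 111000 m, cos φ = 0.869908): observed ΔN = -335.2 m, observed ΔE = 290.6 m.
Subtracting the expected shift leaves a residual of -335.2 − (-343) = 7.8 m north and 290.6 − (325) = -34.4 m east.
Residual distance = √(7.8² + (-34.4)²) = 35.2 m.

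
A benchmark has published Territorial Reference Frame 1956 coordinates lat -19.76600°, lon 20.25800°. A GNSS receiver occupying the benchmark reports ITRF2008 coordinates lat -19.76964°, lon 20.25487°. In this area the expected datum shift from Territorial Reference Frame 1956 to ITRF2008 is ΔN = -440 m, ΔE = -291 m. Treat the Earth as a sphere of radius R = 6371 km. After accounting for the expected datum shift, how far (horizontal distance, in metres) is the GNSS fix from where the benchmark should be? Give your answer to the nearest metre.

Observed coordinate differences: Δφ = -0.00364°, Δλ = -0.00313°.
Converting to metres (1° lat = 111195 m, cos φ = 0.941082): observed ΔN = -404.7 m, observed ΔE = -327.5 m.
Subtracting the expected shift leaves a residual of -404.7 − (-440) = 35.3 m north and -327.5 − (-291) = -36.5 m east.
Residual distance = √(35.3² + (-36.5)²) = 50.8 m.

51 m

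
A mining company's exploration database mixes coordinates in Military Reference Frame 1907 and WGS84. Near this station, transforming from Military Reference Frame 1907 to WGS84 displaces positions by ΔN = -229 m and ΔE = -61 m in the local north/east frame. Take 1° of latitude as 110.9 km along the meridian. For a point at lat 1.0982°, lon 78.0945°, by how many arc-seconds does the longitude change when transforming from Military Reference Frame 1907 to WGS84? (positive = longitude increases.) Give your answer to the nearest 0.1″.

At latitude 1.0982°, cos φ = 0.999816.
1° of longitude at this latitude = 110.9 × cos φ = 110.88 km, so Δλ = -61.0 / 110879.6 = -0.0005501° = -1.981″.

Δλ = -2.0″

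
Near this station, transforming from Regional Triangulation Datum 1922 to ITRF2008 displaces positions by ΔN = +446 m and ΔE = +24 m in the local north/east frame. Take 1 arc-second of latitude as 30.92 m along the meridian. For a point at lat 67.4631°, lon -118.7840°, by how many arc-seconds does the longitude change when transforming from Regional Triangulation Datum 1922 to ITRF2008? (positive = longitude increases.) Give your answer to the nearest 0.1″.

Δλ = 2.0″

At latitude 67.4631°, cos φ = 0.383278.
1″ of longitude at this latitude = 30.92 × cos φ = 11.8510 m, so Δλ = 24.0 / 11.8510 = 2.025″.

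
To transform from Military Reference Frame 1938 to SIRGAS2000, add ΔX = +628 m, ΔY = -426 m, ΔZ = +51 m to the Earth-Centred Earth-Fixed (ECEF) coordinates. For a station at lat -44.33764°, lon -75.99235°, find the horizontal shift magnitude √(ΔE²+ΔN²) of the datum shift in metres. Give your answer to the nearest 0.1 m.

At φ = -44.33764°, λ = -75.99235°: sin φ = -0.698885, cos φ = 0.715234, sin λ = -0.970263, cos λ = 0.242051.
ΔE = −sin λ·ΔX + cos λ·ΔY = −(-0.970263)·(628) + (0.242051)·(-426) = 506.21 m.
ΔN = −sin φ cos λ·ΔX − sin φ sin λ·ΔY + cos φ·ΔZ = −(-0.698885)(0.242051)(628) − (-0.698885)(-0.970263)(-426) + (0.715234)(51) = 431.59 m.
Horizontal magnitude = √(ΔE² + ΔN²) = √(506.21² + 431.59²) = 665.22 m.

665.2 m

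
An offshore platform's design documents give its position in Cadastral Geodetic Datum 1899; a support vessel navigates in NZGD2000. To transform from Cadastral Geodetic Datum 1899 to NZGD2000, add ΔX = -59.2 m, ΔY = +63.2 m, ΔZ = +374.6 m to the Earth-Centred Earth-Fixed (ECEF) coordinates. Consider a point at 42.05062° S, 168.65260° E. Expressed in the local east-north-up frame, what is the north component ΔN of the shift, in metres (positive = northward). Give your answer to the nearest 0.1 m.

ΔN = 325.4 m

At φ = -42.05062°, λ = 168.65260°: sin φ = -0.669787, cos φ = 0.742553, sin λ = 0.196757, cos λ = -0.980452.
ΔN = −sin φ cos λ·ΔX − sin φ sin λ·ΔY + cos φ·ΔZ = −(-0.669787)(-0.980452)(-59.2) − (-0.669787)(0.196757)(63.2) + (0.742553)(374.6) = 325.37 m.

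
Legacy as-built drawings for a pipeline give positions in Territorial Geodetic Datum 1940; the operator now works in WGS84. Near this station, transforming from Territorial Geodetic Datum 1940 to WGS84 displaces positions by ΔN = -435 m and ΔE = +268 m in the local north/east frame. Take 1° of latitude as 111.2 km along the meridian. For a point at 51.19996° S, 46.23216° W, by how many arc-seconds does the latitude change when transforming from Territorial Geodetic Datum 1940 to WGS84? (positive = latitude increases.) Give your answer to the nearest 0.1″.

1° of latitude = 111.2 km, so Δφ = -435.0 / 111200 = -0.0039119° = -14.083″.

Δφ = -14.1″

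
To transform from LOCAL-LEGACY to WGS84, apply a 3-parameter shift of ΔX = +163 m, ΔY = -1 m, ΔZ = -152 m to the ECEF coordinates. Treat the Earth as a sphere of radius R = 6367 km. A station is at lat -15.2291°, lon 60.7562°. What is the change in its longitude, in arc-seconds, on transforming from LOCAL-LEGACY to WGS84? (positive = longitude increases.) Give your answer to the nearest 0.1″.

Δλ = -4.8″

sin φ = -0.262679, cos φ = 0.964883, sin λ = 0.872549, cos λ = 0.488527.
East component: ΔE = −sin λ·ΔX + cos λ·ΔY = −(0.872549)(163) + (0.488527)(-1) = -142.71 m.
1° of latitude spans πR/180 = 111125 m; at latitude φ, 1° of longitude spans that × cos φ = 107222.8 m, so Δλ = -142.71 / 107222.8 × 3600 = -4.792″.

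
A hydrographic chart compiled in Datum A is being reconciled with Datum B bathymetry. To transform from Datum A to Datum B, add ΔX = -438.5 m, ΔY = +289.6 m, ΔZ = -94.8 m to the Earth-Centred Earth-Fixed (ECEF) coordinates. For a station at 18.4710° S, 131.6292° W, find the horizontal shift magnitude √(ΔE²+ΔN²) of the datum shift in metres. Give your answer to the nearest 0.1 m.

524.3 m

The local east axis at (φ, λ) is (−sin λ, cos λ, 0), so ΔE = −sin(-131.6292°)·(-438.5) + cos(-131.6292°)·289.6 = -520.14 m.
The local north axis is (−sin φ cos λ, −sin φ sin λ, cos φ), giving ΔN = 92.291 − 68.581 − 89.916 = -66.21 m.
Horizontal magnitude = √(ΔE² + ΔN²) = √((-520.14)² + (-66.21)²) = 524.34 m.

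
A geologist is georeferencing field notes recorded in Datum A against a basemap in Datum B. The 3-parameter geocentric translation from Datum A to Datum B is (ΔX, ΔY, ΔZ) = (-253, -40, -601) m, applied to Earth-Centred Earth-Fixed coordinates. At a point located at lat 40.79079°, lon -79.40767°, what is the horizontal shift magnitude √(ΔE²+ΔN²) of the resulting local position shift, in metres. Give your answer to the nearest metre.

The local east axis at (φ, λ) is (−sin λ, cos λ, 0), so ΔE = −sin(-79.40767°)·(-253) + cos(-79.40767°)·(-40) = -256.04 m.
The local north axis is (−sin φ cos λ, −sin φ sin λ, cos φ), giving ΔN = 30.383 − 25.687 − 455.017 = -450.32 m.
Horizontal magnitude = √(ΔE² + ΔN²) = √((-256.04)² + (-450.32)²) = 518.02 m.

518 m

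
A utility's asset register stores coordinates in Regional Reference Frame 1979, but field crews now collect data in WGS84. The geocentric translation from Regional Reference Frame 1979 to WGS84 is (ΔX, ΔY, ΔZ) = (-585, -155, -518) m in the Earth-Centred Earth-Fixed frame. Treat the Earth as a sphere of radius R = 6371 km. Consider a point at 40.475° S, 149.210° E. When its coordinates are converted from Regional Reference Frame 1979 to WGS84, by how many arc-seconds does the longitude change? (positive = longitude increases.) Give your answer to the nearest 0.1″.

Δλ = 18.4″

sin φ = -0.649116, cos φ = 0.760689, sin λ = 0.511893, cos λ = -0.859049.
East component: ΔE = −sin λ·ΔX + cos λ·ΔY = −(0.511893)(-585) + (-0.859049)(-155) = 432.61 m.
1° of latitude spans πR/180 = 111195 m; at latitude φ, 1° of longitude spans that × cos φ = 84584.8 m, so Δλ = 432.61 / 84584.8 × 3600 = 18.412″.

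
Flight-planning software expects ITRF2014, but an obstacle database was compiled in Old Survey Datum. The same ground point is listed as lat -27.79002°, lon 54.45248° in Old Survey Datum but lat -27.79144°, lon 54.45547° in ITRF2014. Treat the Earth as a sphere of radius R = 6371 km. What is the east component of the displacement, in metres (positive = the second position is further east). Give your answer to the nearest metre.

ΔE = 294 m

Δφ = -27.79144° − -27.79002° = -0.00142°; Δλ = 54.45547° − 54.45248° = +0.00299°.
1° along a meridian = πR/180 = 111195 m.
ΔN = Δφ × 111195 = -157.9 m; ΔE = Δλ × 111195 × cos(-27.79002°) = +0.00299 × 111195 × 0.884662 = 294.1 m.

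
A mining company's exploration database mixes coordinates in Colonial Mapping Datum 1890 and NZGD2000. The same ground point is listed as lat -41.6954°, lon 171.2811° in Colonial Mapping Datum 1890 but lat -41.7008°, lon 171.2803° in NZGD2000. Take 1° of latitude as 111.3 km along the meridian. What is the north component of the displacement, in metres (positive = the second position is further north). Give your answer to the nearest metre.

ΔN = -601 m

Δφ = -41.7008° − -41.6954° = -0.0054°; Δλ = 171.2803° − 171.2811° = -0.0008°.
ΔN = Δφ × 111300 = -601.0 m; ΔE = Δλ × 111300 × cos(-41.6954°) = -0.0008 × 111300 × 0.746692 = -66.5 m.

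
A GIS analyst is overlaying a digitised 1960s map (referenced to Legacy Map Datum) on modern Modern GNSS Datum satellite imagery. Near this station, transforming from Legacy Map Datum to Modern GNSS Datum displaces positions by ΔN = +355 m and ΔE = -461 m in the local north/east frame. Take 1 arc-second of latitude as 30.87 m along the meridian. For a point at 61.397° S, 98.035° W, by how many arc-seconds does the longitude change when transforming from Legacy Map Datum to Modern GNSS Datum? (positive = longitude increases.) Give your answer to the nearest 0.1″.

At latitude -61.397°, cos φ = 0.478738.
1″ of longitude at this latitude = 30.87 × cos φ = 14.7786 m, so Δλ = -461.0 / 14.7786 = -31.194″.

Δλ = -31.2″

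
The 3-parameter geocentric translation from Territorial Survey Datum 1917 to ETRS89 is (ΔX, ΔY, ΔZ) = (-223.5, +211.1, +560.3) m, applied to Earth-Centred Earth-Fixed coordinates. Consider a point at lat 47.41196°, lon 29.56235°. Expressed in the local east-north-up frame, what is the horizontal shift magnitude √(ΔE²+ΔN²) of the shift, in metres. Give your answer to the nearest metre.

At φ = 47.41196°, λ = 29.56235°: sin φ = 0.736238, cos φ = 0.676722, sin λ = 0.493370, cos λ = 0.869819.
ΔE = −sin λ·ΔX + cos λ·ΔY = −(0.493370)·(-223.5) + (0.869819)·(211.1) = 293.89 m.
ΔN = −sin φ cos λ·ΔX − sin φ sin λ·ΔY + cos φ·ΔZ = −(0.736238)(0.869819)(-223.5) − (0.736238)(0.493370)(211.1) + (0.676722)(560.3) = 445.62 m.
Horizontal magnitude = √(ΔE² + ΔN²) = √(293.89² + 445.62²) = 533.80 m.

534 m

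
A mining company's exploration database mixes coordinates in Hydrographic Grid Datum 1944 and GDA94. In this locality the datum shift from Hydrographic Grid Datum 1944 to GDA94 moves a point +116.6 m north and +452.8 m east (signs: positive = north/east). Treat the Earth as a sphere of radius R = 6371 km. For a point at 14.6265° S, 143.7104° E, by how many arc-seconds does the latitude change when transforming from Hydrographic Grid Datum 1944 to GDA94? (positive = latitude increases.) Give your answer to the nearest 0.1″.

On a sphere of radius R, 1 rad of latitude = R, so Δφ = ΔN / R = 116.6 / 6371000 = 1.8302e-05 rad = 3.775″.

Δφ = 3.8″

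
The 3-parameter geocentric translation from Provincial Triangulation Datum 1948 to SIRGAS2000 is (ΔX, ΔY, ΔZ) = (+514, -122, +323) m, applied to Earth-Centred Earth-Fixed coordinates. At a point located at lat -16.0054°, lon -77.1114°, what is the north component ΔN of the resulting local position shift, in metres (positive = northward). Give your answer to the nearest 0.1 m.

ΔN = 374.9 m

At φ = -16.0054°, λ = -77.1114°: sin φ = -0.275728, cos φ = 0.961236, sin λ = -0.974806, cos λ = 0.223056.
ΔN = −sin φ cos λ·ΔX − sin φ sin λ·ΔY + cos φ·ΔZ = −(-0.275728)(0.223056)(514) − (-0.275728)(-0.974806)(-122) + (0.961236)(323) = 374.88 m.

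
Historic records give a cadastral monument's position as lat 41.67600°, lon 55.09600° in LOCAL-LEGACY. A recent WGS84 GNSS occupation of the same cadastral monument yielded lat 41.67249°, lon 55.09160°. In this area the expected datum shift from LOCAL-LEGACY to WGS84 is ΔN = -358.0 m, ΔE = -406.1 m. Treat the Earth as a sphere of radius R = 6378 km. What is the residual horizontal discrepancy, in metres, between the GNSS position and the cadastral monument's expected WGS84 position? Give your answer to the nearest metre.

52 m

Observed coordinate differences: Δφ = -0.00351°, Δλ = -0.00440°.
Converting to metres (1° lat = 111317 m, cos φ = 0.746917): observed ΔN = -390.7 m, observed ΔE = -365.8 m.
Subtracting the expected shift leaves a residual of -390.7 − (-358.0) = -32.7 m north and -365.8 − (-406.1) = 40.3 m east.
Residual distance = √((-32.7)² + 40.3²) = 51.9 m.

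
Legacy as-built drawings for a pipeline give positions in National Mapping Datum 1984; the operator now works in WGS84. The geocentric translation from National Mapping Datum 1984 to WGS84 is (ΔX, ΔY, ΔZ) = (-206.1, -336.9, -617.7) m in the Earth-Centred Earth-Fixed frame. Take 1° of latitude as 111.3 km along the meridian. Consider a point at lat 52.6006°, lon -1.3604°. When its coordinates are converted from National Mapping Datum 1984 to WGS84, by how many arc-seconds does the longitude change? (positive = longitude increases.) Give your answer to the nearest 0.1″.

Δλ = -18.2″

sin φ = 0.794421, cos φ = 0.607368, sin λ = -0.023741, cos λ = 0.999718.
East component: ΔE = −sin λ·ΔX + cos λ·ΔY = −(-0.023741)(-206.1) + (0.999718)(-336.9) = -341.70 m.
1° of latitude spans 111300 m; at latitude φ, 1° of longitude spans that × cos φ = 67600.0 m, so Δλ = -341.70 / 67600.0 × 3600 = -18.197″.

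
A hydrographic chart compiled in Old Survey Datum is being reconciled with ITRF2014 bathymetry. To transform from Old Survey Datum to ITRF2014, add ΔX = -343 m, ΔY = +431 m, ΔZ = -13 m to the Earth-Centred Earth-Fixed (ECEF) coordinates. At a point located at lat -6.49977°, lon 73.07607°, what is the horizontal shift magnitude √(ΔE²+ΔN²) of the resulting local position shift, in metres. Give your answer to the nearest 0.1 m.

454.2 m

At φ = -6.49977°, λ = 73.07607°: sin φ = -0.113199, cos φ = 0.993572, sin λ = 0.956692, cos λ = 0.291102.
ΔE = −sin λ·ΔX + cos λ·ΔY = −(0.956692)·(-343) + (0.291102)·(431) = 453.61 m.
ΔN = −sin φ cos λ·ΔX − sin φ sin λ·ΔY + cos φ·ΔZ = −(-0.113199)(0.291102)(-343) − (-0.113199)(0.956692)(431) + (0.993572)(-13) = 22.46 m.
Horizontal magnitude = √(ΔE² + ΔN²) = √(453.61² + 22.46²) = 454.17 m.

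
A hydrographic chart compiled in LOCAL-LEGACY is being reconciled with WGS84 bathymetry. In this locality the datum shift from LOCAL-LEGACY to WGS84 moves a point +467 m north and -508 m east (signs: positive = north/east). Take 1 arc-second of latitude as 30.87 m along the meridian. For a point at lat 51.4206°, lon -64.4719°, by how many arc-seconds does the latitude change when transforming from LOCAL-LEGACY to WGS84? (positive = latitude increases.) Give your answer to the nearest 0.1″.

1″ of latitude = 30.87 m, so Δφ = 467.0 / 30.87 = 15.128″.

Δφ = 15.1″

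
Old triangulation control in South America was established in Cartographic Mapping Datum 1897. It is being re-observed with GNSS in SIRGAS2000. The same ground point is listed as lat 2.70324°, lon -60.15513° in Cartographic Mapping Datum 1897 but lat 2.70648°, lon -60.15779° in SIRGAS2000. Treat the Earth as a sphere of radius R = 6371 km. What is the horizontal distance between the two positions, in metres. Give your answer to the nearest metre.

Δφ = 2.70648° − 2.70324° = +0.00324°; Δλ = -60.15779° − -60.15513° = -0.00266°.
1° along a meridian = πR/180 = 111195 m.
ΔN = Δφ × 111195 = 360.3 m; ΔE = Δλ × 111195 × cos(2.70324°) = -0.00266 × 111195 × 0.998887 = -295.4 m.
Distance = √(ΔE² + ΔN²) = √((-295.4)² + 360.3²) = 465.9 m.

466 m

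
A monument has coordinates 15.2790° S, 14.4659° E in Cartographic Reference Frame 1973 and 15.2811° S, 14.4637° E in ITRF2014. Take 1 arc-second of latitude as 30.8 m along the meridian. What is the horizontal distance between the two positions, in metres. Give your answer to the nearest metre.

Δφ = -15.2811° − -15.2790° = -0.0021°; Δλ = 14.4637° − 14.4659° = -0.0022°.
1° of latitude = 3600 × 30.80 = 110880 m.
ΔN = Δφ × 110880 = -232.8 m; ΔE = Δλ × 110880 × cos(-15.2790°) = -0.0022 × 110880 × 0.964654 = -235.3 m.
Distance = √(ΔE² + ΔN²) = √((-235.3)² + (-232.8)²) = 331.0 m.

331 m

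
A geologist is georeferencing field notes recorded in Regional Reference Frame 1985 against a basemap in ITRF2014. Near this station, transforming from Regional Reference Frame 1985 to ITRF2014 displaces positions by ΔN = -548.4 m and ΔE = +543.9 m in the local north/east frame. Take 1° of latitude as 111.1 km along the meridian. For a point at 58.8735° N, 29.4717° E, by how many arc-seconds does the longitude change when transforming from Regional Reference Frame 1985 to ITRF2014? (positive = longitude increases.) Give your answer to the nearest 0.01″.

Δλ = 34.09″

At latitude 58.8735°, cos φ = 0.516929.
1° of longitude at this latitude = 111.1 × cos φ = 57.43 km, so Δλ = 543.9 / 57430.8 = 0.0094705° = 34.094″.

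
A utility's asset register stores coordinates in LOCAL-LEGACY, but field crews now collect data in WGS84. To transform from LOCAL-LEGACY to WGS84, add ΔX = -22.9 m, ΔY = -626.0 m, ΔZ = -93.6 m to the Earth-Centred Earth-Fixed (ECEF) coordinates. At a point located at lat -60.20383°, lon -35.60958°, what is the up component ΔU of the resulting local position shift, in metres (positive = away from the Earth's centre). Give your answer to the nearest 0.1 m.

The local up (radial) axis is (cos φ cos λ, cos φ sin λ, sin φ), giving ΔU = -9.251 + 181.123 + 81.226 = 253.10 m.

ΔU = 253.1 m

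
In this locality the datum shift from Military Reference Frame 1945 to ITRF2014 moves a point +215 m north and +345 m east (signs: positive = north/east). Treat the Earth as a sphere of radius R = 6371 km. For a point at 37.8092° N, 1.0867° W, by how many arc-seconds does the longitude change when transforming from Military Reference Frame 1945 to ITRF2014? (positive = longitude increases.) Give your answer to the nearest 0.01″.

At latitude 37.8092°, cos φ = 0.790057.
One radian of longitude at latitude φ spans R cos φ, so Δλ = ΔE / (R cos φ) = 345.0 / (6371000 × 0.790057) = 6.8541e-05 rad = 14.138″.

Δλ = 14.14″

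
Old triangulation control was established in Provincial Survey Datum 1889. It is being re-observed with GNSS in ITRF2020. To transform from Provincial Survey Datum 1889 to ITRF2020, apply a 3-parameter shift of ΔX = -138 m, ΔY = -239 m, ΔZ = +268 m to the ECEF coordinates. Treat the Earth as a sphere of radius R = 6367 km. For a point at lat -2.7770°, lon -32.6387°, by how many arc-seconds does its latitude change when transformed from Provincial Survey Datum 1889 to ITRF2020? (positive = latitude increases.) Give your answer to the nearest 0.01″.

sin φ = -0.048449, cos φ = 0.998826, sin λ = -0.539340, cos λ = 0.842088.
North component: ΔN = −sin φ cos λ·ΔX − sin φ sin λ·ΔY + cos φ·ΔZ = −(-0.048449)(0.842088)(-138) − (-0.048449)(-0.539340)(-239) + (0.998826)(268) = 268.30 m.
1° of latitude spans πR/180 = 111125 m, so Δφ = 268.30 / 111125 × 3600 = 8.692″.

Δφ = 8.69″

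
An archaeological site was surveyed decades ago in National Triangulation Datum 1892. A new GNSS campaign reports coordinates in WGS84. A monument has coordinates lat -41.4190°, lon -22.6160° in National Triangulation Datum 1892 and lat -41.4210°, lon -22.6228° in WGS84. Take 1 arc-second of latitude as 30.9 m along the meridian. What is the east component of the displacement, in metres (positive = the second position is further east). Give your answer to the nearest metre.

ΔE = -567 m

Δφ = -41.4210° − -41.4190° = -0.0020°; Δλ = -22.6228° − -22.6160° = -0.0068°.
1° of latitude = 3600 × 30.90 = 111240 m.
ΔN = Δφ × 111240 = -222.5 m; ΔE = Δλ × 111240 × cos(-41.4190°) = -0.0068 × 111240 × 0.749892 = -567.2 m.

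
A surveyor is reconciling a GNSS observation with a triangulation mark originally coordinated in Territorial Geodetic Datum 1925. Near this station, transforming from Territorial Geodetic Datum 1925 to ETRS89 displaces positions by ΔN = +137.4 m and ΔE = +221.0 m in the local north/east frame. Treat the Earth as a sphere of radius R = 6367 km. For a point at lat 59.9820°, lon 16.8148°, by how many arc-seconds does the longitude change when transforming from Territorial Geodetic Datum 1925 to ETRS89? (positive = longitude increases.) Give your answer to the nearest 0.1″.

At latitude 59.9820°, cos φ = 0.500272.
One radian of longitude at latitude φ spans R cos φ, so Δλ = ΔE / (R cos φ) = 221.0 / (6367000 × 0.500272) = 6.9383e-05 rad = 14.311″.

Δλ = 14.3″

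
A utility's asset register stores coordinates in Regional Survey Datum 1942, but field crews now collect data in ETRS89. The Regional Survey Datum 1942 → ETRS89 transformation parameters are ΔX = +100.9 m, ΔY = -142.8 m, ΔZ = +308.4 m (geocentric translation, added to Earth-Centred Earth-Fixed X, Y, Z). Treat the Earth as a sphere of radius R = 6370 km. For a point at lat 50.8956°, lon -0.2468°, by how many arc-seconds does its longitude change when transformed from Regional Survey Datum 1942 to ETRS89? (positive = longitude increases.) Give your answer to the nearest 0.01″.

sin φ = 0.775998, cos φ = 0.630735, sin λ = -0.004307, cos λ = 0.999991.
East component: ΔE = −sin λ·ΔX + cos λ·ΔY = −(-0.004307)(100.9) + (0.999991)(-142.8) = -142.36 m.
1° of latitude spans πR/180 = 111177 m; at latitude φ, 1° of longitude spans that × cos φ = 70123.6 m, so Δλ = -142.36 / 70123.6 × 3600 = -7.309″.

Δλ = -7.31″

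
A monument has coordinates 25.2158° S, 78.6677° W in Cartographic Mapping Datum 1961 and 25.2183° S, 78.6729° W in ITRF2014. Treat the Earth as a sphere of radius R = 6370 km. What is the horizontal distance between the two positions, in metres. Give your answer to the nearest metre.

Δφ = -25.2183° − -25.2158° = -0.0025°; Δλ = -78.6729° − -78.6677° = -0.0052°.
1° along a meridian = πR/180 = 111177 m.
ΔN = Δφ × 111177 = -277.9 m; ΔE = Δλ × 111177 × cos(-25.2158°) = -0.0052 × 111177 × 0.904710 = -523.0 m.
Distance = √(ΔE² + ΔN²) = √((-523.0)² + (-277.9)²) = 592.3 m.

592 m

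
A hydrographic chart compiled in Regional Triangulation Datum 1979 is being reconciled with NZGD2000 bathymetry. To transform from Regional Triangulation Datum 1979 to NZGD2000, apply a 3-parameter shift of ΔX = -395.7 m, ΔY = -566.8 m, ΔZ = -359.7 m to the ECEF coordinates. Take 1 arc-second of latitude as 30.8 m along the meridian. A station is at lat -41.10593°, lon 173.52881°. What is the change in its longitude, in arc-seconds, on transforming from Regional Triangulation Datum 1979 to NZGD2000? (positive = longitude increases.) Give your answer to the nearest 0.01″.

sin φ = -0.657453, cos φ = 0.753495, sin λ = 0.112704, cos λ = -0.993629.
East component: ΔE = −sin λ·ΔX + cos λ·ΔY = −(0.112704)(-395.7) + (-0.993629)(-566.8) = 607.79 m.
1° of latitude spans 3600 × 30.80 = 110880 m; at latitude φ, 1° of longitude spans that × cos φ = 83547.6 m, so Δλ = 607.79 / 83547.6 × 3600 = 26.189″.

Δλ = 26.19″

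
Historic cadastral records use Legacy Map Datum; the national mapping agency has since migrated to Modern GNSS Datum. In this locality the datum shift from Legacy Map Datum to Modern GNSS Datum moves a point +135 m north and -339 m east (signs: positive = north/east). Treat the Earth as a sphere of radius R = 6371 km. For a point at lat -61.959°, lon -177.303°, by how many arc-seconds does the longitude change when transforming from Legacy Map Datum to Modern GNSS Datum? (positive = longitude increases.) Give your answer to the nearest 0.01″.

At latitude -61.959°, cos φ = 0.470103.
One radian of longitude at latitude φ spans R cos φ, so Δλ = ΔE / (R cos φ) = -339.0 / (6371000 × 0.470103) = -1.1319e-04 rad = -23.347″.

Δλ = -23.35″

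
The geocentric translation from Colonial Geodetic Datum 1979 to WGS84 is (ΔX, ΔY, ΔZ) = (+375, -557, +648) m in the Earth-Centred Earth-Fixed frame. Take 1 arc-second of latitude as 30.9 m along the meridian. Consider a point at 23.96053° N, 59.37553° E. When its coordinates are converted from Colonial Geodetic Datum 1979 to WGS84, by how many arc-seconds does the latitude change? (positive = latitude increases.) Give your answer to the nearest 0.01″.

sin φ = 0.406107, cos φ = 0.913825, sin λ = 0.860525, cos λ = 0.509409.
North component: ΔN = −sin φ cos λ·ΔX − sin φ sin λ·ΔY + cos φ·ΔZ = −(0.406107)(0.509409)(375) − (0.406107)(0.860525)(-557) + (0.913825)(648) = 709.23 m.
1° of latitude spans 3600 × 30.90 = 111240 m, so Δφ = 709.23 / 111240 × 3600 = 22.953″.

Δφ = 22.95″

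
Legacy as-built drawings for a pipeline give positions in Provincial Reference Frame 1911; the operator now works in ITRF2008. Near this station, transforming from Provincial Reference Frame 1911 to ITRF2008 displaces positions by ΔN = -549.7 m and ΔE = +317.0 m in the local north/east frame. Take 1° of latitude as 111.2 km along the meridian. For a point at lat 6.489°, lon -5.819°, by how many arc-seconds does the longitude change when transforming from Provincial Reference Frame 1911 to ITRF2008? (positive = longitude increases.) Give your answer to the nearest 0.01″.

At latitude 6.489°, cos φ = 0.993594.
1° of longitude at this latitude = 111.2 × cos φ = 110.49 km, so Δλ = 317.0 / 110487.6 = 0.0028691° = 10.329″.

Δλ = 10.33″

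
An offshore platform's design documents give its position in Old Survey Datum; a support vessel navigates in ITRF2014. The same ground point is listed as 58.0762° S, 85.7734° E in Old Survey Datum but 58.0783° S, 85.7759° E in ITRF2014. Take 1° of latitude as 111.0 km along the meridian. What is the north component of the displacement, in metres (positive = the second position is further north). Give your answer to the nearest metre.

Δφ = -58.0783° − -58.0762° = -0.0021°; Δλ = 85.7759° − 85.7734° = +0.0025°.
ΔN = Δφ × 111000 = -233.1 m; ΔE = Δλ × 111000 × cos(-58.0762°) = +0.0025 × 111000 × 0.528791 = 146.7 m.

ΔN = -233 m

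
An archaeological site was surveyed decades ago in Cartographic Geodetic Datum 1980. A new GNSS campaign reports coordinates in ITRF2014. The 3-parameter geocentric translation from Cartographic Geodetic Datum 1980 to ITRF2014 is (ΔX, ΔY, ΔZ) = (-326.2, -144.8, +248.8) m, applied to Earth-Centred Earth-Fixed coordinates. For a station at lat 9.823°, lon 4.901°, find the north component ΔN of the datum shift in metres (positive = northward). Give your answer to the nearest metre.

ΔN = 303 m

At φ = 9.823°, λ = 4.901°: sin φ = 0.170605, cos φ = 0.985339, sin λ = 0.085434, cos λ = 0.996344.
ΔN = −sin φ cos λ·ΔX − sin φ sin λ·ΔY + cos φ·ΔZ = −(0.170605)(0.996344)(-326.2) − (0.170605)(0.085434)(-144.8) + (0.985339)(248.8) = 302.71 m.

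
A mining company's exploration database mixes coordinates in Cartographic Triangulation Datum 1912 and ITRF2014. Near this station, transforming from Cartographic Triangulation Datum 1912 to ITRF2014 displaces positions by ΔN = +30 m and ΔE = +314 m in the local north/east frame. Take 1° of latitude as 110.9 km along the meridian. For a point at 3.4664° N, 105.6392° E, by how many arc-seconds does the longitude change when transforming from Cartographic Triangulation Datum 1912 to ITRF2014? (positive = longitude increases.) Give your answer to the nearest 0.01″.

Δλ = 10.21″

At latitude 3.4664°, cos φ = 0.998170.
1° of longitude at this latitude = 110.9 × cos φ = 110.70 km, so Δλ = 314.0 / 110697.1 = 0.0028366° = 10.212″.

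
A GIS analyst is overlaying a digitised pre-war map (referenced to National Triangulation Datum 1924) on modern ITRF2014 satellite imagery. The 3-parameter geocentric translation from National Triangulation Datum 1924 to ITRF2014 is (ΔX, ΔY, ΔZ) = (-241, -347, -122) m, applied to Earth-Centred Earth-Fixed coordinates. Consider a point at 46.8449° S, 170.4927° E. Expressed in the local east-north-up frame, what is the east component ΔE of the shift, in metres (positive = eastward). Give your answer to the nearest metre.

ΔE = 382 m

At φ = -46.8449°, λ = 170.4927°: sin φ = -0.729505, cos φ = 0.683976, sin λ = 0.165173, cos λ = -0.986265.
ΔE = −sin λ·ΔX + cos λ·ΔY = −(0.165173)·(-241) + (-0.986265)·(-347) = 382.04 m.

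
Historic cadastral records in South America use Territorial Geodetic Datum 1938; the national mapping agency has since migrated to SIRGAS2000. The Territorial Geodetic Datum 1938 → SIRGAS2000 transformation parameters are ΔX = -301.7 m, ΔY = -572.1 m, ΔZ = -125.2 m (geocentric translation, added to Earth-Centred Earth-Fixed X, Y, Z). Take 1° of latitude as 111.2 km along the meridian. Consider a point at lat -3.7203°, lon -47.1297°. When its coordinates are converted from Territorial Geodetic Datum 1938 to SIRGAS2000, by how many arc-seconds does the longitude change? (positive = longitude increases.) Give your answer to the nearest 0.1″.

Δλ = -19.8″

sin φ = -0.064886, cos φ = 0.997893, sin λ = -0.732896, cos λ = 0.680341.
East component: ΔE = −sin λ·ΔX + cos λ·ΔY = −(-0.732896)(-301.7) + (0.680341)(-572.1) = -610.34 m.
1° of latitude spans 111200 m; at latitude φ, 1° of longitude spans that × cos φ = 110965.7 m, so Δλ = -610.34 / 110965.7 × 3600 = -19.801″.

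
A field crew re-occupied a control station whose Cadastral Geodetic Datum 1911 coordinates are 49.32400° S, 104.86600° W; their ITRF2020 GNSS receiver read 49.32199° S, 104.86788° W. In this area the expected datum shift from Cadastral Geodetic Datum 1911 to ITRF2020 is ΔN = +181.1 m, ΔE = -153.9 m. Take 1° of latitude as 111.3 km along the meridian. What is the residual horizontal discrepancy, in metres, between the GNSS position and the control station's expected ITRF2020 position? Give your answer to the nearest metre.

Observed coordinate differences: Δφ = +0.00201°, Δλ = -0.00188°.
Converting to metres (1° lat = 111300 m, cos φ = 0.651781): observed ΔN = 223.7 m, observed ΔE = -136.4 m.
Subtracting the expected shift leaves a residual of 223.7 − (181.1) = 42.6 m north and -136.4 − (-153.9) = 17.5 m east.
Residual distance = √(42.6² + 17.5²) = 46.1 m.

46 m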